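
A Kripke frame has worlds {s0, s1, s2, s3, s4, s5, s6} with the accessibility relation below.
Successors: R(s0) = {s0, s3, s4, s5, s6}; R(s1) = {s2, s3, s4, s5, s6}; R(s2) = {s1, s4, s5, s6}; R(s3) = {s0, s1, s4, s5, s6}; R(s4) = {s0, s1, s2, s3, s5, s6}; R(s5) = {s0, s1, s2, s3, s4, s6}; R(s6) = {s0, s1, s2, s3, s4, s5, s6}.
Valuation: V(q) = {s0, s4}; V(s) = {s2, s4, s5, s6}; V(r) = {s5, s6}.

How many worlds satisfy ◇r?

7

Let φ = ◇r. Evaluate φ at each world:
  s0 (successors {s0, s3, s4, s5, s6}): φ is true.
  s1 (successors {s2, s3, s4, s5, s6}): φ is true.
  s2 (successors {s1, s4, s5, s6}): φ is true.
  s3 (successors {s0, s1, s4, s5, s6}): φ is true.
  s4 (successors {s0, s1, s2, s3, s5, s6}): φ is true.
  s5 (successors {s0, s1, s2, s3, s4, s6}): φ is true.
  s6 (successors {s0, s1, s2, s3, s4, s5, s6}): φ is true.
For instance, at s1:
  At s1: ◇r requires r at some successor in {s2, s3, s4, s5, s6}.
    r holds at s5, so ◇r is true at s1.
Satisfying worlds: {s0, s1, s2, s3, s4, s5, s6}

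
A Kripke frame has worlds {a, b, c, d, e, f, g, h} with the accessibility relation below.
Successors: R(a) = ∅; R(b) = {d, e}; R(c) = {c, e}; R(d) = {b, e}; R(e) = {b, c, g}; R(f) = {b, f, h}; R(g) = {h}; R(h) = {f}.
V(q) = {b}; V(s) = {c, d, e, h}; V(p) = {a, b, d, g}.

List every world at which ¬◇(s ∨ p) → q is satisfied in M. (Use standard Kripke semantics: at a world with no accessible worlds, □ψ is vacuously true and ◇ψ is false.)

b, c, d, e, f, g

Let φ = ¬◇(s ∨ p) → q. Evaluate φ at each world:
  a (successors ∅): φ is false.
  b (successors {d, e}): φ is true.
  c (successors {c, e}): φ is true.
  d (successors {b, e}): φ is true.
  e (successors {b, c, g}): φ is true.
  f (successors {b, f, h}): φ is true.
  g (successors {h}): φ is true.
  h (successors {f}): φ is false.
For instance, at f:
  At f: ¬◇(s ∨ p) is false, q is false, so ¬◇(s ∨ p) → q is true.
    At f: ◇(s ∨ p) is true, so ¬◇(s ∨ p) is false.
      At f: ◇(s ∨ p) requires s ∨ p at some successor in {b, f, h}.
        s ∨ p holds at b, so ◇(s ∨ p) is true at f.
Satisfying worlds: {b, c, d, e, f, g}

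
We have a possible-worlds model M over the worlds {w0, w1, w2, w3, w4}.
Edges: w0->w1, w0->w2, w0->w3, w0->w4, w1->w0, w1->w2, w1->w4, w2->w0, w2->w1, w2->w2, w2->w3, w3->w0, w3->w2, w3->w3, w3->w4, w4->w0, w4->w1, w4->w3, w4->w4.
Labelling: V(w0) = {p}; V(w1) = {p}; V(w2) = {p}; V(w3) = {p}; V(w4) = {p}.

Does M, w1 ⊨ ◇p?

Recall that ◇ψ holds at a world iff ψ holds at some accessible world.
At w1: ◇p requires p at some successor in {w0, w2, w4}.
  p holds at w0, so ◇p is true at w1.

Yes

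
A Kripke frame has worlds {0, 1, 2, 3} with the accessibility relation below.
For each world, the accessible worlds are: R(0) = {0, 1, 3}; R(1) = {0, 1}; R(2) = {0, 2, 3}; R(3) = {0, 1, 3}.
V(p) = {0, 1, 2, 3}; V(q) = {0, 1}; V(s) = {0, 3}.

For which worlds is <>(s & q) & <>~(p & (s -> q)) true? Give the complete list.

Let φ = <>(s & q) & <>~(p & (s -> q)). Evaluate φ at each world:
  0 (successors {0, 1, 3}): φ is true.
  1 (successors {0, 1}): φ is false.
  2 (successors {0, 2, 3}): φ is true.
  3 (successors {0, 1, 3}): φ is true.
For instance, at 0:
  At 0: <>(s & q) is true, <>~(p & (s -> q)) is true, so <>(s & q) & <>~(p & (s -> q)) is true.
    At 0: <>(s & q) requires s & q at some successor in {0, 1, 3}.
      s & q holds at 0, so <>(s & q) is true at 0.
    At 0: <>~(p & (s -> q)) requires ~(p & (s -> q)) at some successor in {0, 1, 3}.
      ~(p & (s -> q)) holds at 3, so <>~(p & (s -> q)) is true at 0.
Satisfying worlds: {0, 2, 3}

0, 2, 3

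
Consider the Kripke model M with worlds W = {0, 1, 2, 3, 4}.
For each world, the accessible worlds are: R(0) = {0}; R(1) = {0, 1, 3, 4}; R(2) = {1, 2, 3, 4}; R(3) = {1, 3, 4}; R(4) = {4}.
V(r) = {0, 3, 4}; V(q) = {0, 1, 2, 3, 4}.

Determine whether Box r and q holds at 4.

At 4: Box r is true, q is true, so Box r and q is true.
  At 4: Box r requires r at every successor {4}.
    At 4: r is true.
  So Box r is true at 4.

Yes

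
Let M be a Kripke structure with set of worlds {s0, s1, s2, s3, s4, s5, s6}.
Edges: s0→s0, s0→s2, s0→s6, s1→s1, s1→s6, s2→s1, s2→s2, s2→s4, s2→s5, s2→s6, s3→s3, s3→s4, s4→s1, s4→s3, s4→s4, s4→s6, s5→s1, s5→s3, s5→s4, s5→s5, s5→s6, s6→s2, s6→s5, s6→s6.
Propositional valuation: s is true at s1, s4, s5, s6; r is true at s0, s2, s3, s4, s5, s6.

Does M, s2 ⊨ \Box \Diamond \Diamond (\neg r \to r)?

At s2: \Box \Diamond \Diamond (\neg r \to r) requires \Diamond \Diamond (\neg r \to r) at every successor {s1, s2, s4, s5, s6}.
  At s1: \Diamond \Diamond (\neg r \to r) is true.
  At s2: \Diamond \Diamond (\neg r \to r) is true.
  At s4: \Diamond \Diamond (\neg r \to r) is true.
  At s5: \Diamond \Diamond (\neg r \to r) is true.
  At s6: \Diamond \Diamond (\neg r \to r) is true.
So \Box \Diamond \Diamond (\neg r \to r) is true at s2.

Yes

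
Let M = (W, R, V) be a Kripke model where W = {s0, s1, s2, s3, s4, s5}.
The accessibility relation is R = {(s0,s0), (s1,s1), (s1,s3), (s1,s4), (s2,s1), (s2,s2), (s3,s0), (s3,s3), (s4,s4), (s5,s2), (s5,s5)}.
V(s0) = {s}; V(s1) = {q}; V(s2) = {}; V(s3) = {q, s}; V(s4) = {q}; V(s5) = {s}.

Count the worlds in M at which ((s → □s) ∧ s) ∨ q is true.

4

Let φ = ((s → □s) ∧ s) ∨ q. Evaluate φ at each world:
  s0 (successors {s0}): φ is true.
  s1 (successors {s1, s3, s4}): φ is true.
  s2 (successors {s1, s2}): φ is false.
  s3 (successors {s0, s3}): φ is true.
  s4 (successors {s4}): φ is true.
  s5 (successors {s2, s5}): φ is false.
For instance, at s1:
  At s1: (s → □s) ∧ s is false, q is true, so ((s → □s) ∧ s) ∨ q is true.
    At s1: s → □s is true, s is false, so (s → □s) ∧ s is false.
      At s1: s is false, □s is false, so s → □s is true.
Satisfying worlds: {s0, s1, s3, s4}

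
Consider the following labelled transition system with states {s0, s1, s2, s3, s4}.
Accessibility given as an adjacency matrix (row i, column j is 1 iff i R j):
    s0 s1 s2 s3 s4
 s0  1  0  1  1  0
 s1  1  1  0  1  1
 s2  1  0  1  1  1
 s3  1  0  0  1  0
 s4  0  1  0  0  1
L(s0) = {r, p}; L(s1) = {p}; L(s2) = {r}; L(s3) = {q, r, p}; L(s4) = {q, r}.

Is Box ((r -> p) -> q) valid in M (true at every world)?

No

Let φ = Box ((r -> p) -> q). Evaluate φ at each world:
  s0 (successors {s0, s2, s3}): φ is false.
  s1 (successors {s0, s1, s3, s4}): φ is false.
  s2 (successors {s0, s2, s3, s4}): φ is false.
  s3 (successors {s0, s3}): φ is false.
  s4 (successors {s1, s4}): φ is false.
Detail at s0 (counterexample):
  At s0: Box ((r -> p) -> q) requires (r -> p) -> q at every successor {s0, s2, s3}.
    (r -> p) -> q fails at s0, so Box ((r -> p) -> q) is false at s0.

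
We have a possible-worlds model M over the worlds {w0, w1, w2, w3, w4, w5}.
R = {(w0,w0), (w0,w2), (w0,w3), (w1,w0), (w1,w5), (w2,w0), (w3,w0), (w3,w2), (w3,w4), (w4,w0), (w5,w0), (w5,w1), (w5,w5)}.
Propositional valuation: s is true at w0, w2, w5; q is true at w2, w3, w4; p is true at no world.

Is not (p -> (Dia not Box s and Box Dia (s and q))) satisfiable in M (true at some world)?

Recall that Box ψ holds at a world iff ψ holds at every accessible world, and Dia ψ holds iff ψ holds at some accessible world.
Let φ = not (p -> (Dia not Box s and Box Dia (s and q))). Evaluate φ at each world:
  w0 (successors {w0, w2, w3}): φ is false.
  w1 (successors {w0, w5}): φ is false.
  w2 (successors {w0}): φ is false.
  w3 (successors {w0, w2, w4}): φ is false.
  w4 (successors {w0}): φ is false.
  w5 (successors {w0, w1, w5}): φ is false.
For instance, at w1:
  At w1: p -> (Dia not Box s and Box Dia (s and q)) is true, so not (p -> (Dia not Box s and Box Dia (s and q))) is false.
    At w1: p is false, Dia not Box s and Box Dia (s and q) is false, so p -> (Dia not Box s and Box Dia (s and q)) is true.
      At w1: Dia not Box s is true, Box Dia (s and q) is false, so Dia not Box s and Box Dia (s and q) is false.

No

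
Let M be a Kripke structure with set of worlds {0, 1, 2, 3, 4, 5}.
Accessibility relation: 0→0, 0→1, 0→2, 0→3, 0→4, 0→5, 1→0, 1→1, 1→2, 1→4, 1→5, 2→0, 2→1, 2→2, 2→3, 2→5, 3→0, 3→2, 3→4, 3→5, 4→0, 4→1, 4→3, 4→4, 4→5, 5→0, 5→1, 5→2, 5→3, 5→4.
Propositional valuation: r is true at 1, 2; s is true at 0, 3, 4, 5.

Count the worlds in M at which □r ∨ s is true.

4

Recall that □ψ holds at a world iff ψ holds at every accessible world, and ◇ψ holds iff ψ holds at some accessible world.
Let φ = □r ∨ s. Evaluate φ at each world:
  0 (successors {0, 1, 2, 3, 4, 5}): φ is true.
  1 (successors {0, 1, 2, 4, 5}): φ is false.
  2 (successors {0, 1, 2, 3, 5}): φ is false.
  3 (successors {0, 2, 4, 5}): φ is true.
  4 (successors {0, 1, 3, 4, 5}): φ is true.
  5 (successors {0, 1, 2, 3, 4}): φ is true.
For instance, at 5:
  At 5: □r is false, s is true, so □r ∨ s is true.
    At 5: □r requires r at every successor {0, 1, 2, 3, 4}.
      r fails at 0, so □r is false at 5.
Satisfying worlds: {0, 3, 4, 5}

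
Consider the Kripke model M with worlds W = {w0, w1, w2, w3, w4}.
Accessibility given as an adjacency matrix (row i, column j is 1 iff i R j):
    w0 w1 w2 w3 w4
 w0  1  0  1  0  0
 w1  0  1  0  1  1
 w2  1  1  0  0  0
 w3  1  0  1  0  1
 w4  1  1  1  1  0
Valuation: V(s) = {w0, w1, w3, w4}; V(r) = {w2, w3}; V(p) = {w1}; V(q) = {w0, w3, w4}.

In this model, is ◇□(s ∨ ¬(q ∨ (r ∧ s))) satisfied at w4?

Recall that □ψ holds at a world iff ψ holds at every accessible world, and ◇ψ holds iff ψ holds at some accessible world.
At w4: ◇□(s ∨ ¬(q ∨ (r ∧ s))) requires □(s ∨ ¬(q ∨ (r ∧ s))) at some successor in {w0, w1, w2, w3}.
  □(s ∨ ¬(q ∨ (r ∧ s))) holds at w0, so ◇□(s ∨ ¬(q ∨ (r ∧ s))) is true at w4.
    At w0: □(s ∨ ¬(q ∨ (r ∧ s))) requires s ∨ ¬(q ∨ (r ∧ s)) at every successor {w0, w2}.
      At w0: s ∨ ¬(q ∨ (r ∧ s)) is true.
      At w2: s ∨ ¬(q ∨ (r ∧ s)) is true.
    So □(s ∨ ¬(q ∨ (r ∧ s))) is true at w0.

Yes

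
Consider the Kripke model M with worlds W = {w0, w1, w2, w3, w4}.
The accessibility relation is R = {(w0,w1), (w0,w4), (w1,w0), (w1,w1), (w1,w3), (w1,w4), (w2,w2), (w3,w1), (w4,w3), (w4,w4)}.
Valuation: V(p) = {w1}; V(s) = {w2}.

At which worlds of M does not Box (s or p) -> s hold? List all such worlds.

w2, w3

Let φ = not Box (s or p) -> s. Evaluate φ at each world:
  w0 (successors {w1, w4}): φ is false.
  w1 (successors {w0, w1, w3, w4}): φ is false.
  w2 (successors {w2}): φ is true.
  w3 (successors {w1}): φ is true.
  w4 (successors {w3, w4}): φ is false.
For instance, at w4:
  At w4: not Box (s or p) is true, s is false, so not Box (s or p) -> s is false.
    At w4: Box (s or p) is false, so not Box (s or p) is true.
      At w4: Box (s or p) requires s or p at every successor {w3, w4}.
        s or p fails at w3, so Box (s or p) is false at w4.
Satisfying worlds: {w2, w3}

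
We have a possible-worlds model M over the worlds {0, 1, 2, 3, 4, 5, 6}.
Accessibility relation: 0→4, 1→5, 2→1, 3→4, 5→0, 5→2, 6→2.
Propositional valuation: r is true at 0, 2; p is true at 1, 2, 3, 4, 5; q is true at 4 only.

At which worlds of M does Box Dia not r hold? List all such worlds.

Let φ = Box Dia not r. Evaluate φ at each world:
  0 (successors {4}): φ is false.
  1 (successors {5}): φ is false.
  2 (successors {1}): φ is true.
  3 (successors {4}): φ is false.
  4 (successors ∅): φ is true.
  5 (successors {0, 2}): φ is true.
  6 (successors {2}): φ is true.
For instance, at 5:
  At 5: Box Dia not r requires Dia not r at every successor {0, 2}.
      At 0: Dia not r requires not r at some successor in {4}.
        not r holds at 4, so Dia not r is true at 0.
      At 2: Dia not r requires not r at some successor in {1}.
        not r holds at 1, so Dia not r is true at 2.
  So Box Dia not r is true at 5.
Satisfying worlds: {2, 4, 5, 6}

2, 4, 5, 6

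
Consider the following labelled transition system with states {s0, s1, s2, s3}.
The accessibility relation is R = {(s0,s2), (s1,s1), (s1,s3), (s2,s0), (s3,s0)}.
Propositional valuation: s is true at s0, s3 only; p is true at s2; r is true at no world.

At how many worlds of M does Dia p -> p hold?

3

Recall that Dia ψ holds at a world iff ψ holds at some accessible world.
Let φ = Dia p -> p. Evaluate φ at each world:
  s0 (successors {s2}): φ is false.
  s1 (successors {s1, s3}): φ is true.
  s2 (successors {s0}): φ is true.
  s3 (successors {s0}): φ is true.
For instance, at s0:
  At s0: Dia p is true, p is false, so Dia p -> p is false.
    At s0: Dia p requires p at some successor in {s2}.
      p holds at s2, so Dia p is true at s0.
Satisfying worlds: {s1, s2, s3}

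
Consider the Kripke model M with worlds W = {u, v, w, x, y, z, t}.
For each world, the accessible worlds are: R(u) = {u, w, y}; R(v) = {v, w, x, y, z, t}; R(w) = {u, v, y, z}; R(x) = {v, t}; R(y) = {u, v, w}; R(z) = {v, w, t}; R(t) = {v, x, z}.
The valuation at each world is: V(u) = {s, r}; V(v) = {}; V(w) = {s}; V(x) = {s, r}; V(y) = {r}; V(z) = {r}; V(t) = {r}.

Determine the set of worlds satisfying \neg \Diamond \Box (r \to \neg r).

u, v, w, x, y, z, t

Let φ = \neg \Diamond \Box (r \to \neg r). Evaluate φ at each world:
  u (successors {u, w, y}): φ is true.
  v (successors {v, w, x, y, z, t}): φ is true.
  w (successors {u, v, y, z}): φ is true.
  x (successors {v, t}): φ is true.
  y (successors {u, v, w}): φ is true.
  z (successors {v, w, t}): φ is true.
  t (successors {v, x, z}): φ is true.
For instance, at w:
  At w: \Diamond \Box (r \to \neg r) is false, so \neg \Diamond \Box (r \to \neg r) is true.
    At w: \Diamond \Box (r \to \neg r) requires \Box (r \to \neg r) at some successor in {u, v, y, z}.
      At u: \Box (r \to \neg r) is false.
      At v: \Box (r \to \neg r) is false.
      At y: \Box (r \to \neg r) is false.
      At z: \Box (r \to \neg r) is false.
    So \Diamond \Box (r \to \neg r) is false at w.
Satisfying worlds: {u, v, w, x, y, z, t}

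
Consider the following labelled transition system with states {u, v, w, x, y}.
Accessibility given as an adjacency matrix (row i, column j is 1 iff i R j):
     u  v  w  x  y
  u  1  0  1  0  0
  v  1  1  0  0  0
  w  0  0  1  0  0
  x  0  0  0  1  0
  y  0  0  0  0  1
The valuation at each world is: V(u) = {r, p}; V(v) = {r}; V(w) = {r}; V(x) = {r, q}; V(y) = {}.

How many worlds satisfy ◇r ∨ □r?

4

Recall that □ψ holds at a world iff ψ holds at every accessible world, and ◇ψ holds iff ψ holds at some accessible world.
Let φ = ◇r ∨ □r. Evaluate φ at each world:
  u (successors {u, w}): φ is true.
  v (successors {u, v}): φ is true.
  w (successors {w}): φ is true.
  x (successors {x}): φ is true.
  y (successors {y}): φ is false.
For instance, at v:
  At v: ◇r is true, □r is true, so ◇r ∨ □r is true.
    At v: ◇r requires r at some successor in {u, v}.
      r holds at u, so ◇r is true at v.
    At v: □r requires r at every successor {u, v}.
      At u: r is true.
      At v: r is true.
    So □r is true at v.
Satisfying worlds: {u, v, w, x}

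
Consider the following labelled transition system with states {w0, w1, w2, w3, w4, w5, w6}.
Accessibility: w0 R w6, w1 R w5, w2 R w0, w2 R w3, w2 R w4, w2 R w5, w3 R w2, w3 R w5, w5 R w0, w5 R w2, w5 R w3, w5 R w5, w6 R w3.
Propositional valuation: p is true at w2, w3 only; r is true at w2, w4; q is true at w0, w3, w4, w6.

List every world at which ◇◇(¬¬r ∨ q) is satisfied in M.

Let φ = ◇◇(¬¬r ∨ q). Evaluate φ at each world:
  w0 (successors {w6}): φ is true.
  w1 (successors {w5}): φ is true.
  w2 (successors {w0, w3, w4, w5}): φ is true.
  w3 (successors {w2, w5}): φ is true.
  w4 (successors ∅): φ is false.
  w5 (successors {w0, w2, w3, w5}): φ is true.
  w6 (successors {w3}): φ is true.
For instance, at w1:
  At w1: ◇◇(¬¬r ∨ q) requires ◇(¬¬r ∨ q) at some successor in {w5}.
    ◇(¬¬r ∨ q) holds at w5, so ◇◇(¬¬r ∨ q) is true at w1.
      At w5: ◇(¬¬r ∨ q) requires ¬¬r ∨ q at some successor in {w0, w2, w3, w5}.
        ¬¬r ∨ q holds at w0, so ◇(¬¬r ∨ q) is true at w5.
Satisfying worlds: {w0, w1, w2, w3, w5, w6}

w0, w1, w2, w3, w5, w6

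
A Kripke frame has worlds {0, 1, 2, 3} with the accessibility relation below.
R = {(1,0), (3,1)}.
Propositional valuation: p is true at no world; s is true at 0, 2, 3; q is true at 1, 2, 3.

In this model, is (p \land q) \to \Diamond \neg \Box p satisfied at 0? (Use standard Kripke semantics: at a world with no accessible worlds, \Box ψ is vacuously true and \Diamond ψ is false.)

Yes

At 0: p \land q is false, \Diamond \neg \Box p is false, so (p \land q) \to \Diamond \neg \Box p is true.
  At 0: no accessible worlds, so \Diamond \neg \Box p is false.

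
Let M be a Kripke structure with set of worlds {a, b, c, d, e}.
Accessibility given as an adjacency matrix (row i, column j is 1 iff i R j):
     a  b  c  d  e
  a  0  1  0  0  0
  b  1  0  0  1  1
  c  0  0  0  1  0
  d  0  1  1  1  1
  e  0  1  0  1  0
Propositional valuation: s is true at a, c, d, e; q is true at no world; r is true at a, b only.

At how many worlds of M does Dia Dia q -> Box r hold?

Recall that Box ψ holds at a world iff ψ holds at every accessible world, and Dia ψ holds iff ψ holds at some accessible world.
Let φ = Dia Dia q -> Box r. Evaluate φ at each world:
  a (successors {b}): φ is true.
  b (successors {a, d, e}): φ is true.
  c (successors {d}): φ is true.
  d (successors {b, c, d, e}): φ is true.
  e (successors {b, d}): φ is true.
For instance, at e:
  At e: Dia Dia q is false, Box r is false, so Dia Dia q -> Box r is true.
    At e: Dia Dia q requires Dia q at some successor in {b, d}.
      At b: Dia q is false.
      At d: Dia q is false.
    So Dia Dia q is false at e.
    At e: Box r requires r at every successor {b, d}.
      r fails at d, so Box r is false at e.
Satisfying worlds: {a, b, c, d, e}

5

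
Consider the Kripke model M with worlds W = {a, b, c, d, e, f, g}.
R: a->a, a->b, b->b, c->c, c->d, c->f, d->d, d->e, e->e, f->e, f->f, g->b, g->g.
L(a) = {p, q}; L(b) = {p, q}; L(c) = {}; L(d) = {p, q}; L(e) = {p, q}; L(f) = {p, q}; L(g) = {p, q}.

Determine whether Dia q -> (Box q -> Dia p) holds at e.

At e: Dia q is true, Box q -> Dia p is true, so Dia q -> (Box q -> Dia p) is true.
  At e: Dia q requires q at some successor in {e}.
    q holds at e, so Dia q is true at e.
  At e: Box q is true, Dia p is true, so Box q -> Dia p is true.
    At e: Box q requires q at every successor {e}.
      At e: q is true.
    So Box q is true at e.
    At e: Dia p requires p at some successor in {e}.
      p holds at e, so Dia p is true at e.

Yes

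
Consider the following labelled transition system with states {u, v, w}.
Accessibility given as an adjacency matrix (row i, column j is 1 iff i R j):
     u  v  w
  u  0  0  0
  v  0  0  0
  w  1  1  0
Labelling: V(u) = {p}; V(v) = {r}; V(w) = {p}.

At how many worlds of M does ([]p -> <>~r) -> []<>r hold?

2

Let φ = ([]p -> <>~r) -> []<>r. Evaluate φ at each world:
  u (successors ∅): φ is true.
  v (successors ∅): φ is true.
  w (successors {u, v}): φ is false.
For instance, at w:
  At w: []p -> <>~r is true, []<>r is false, so ([]p -> <>~r) -> []<>r is false.
    At w: []p is false, <>~r is true, so []p -> <>~r is true.
      At w: []p requires p at every successor {u, v}.
        p fails at v, so []p is false at w.
      At w: <>~r requires ~r at some successor in {u, v}.
        ~r holds at u, so <>~r is true at w.
    At w: []<>r requires <>r at every successor {u, v}.
      <>r fails at u, so []<>r is false at w.
Satisfying worlds: {u, v}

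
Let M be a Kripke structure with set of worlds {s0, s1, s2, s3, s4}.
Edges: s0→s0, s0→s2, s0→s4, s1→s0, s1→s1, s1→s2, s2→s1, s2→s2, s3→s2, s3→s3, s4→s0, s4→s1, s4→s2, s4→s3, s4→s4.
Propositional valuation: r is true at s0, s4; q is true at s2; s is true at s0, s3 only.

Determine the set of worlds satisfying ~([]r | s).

s1, s2, s4

Let φ = ~([]r | s). Evaluate φ at each world:
  s0 (successors {s0, s2, s4}): φ is false.
  s1 (successors {s0, s1, s2}): φ is true.
  s2 (successors {s1, s2}): φ is true.
  s3 (successors {s2, s3}): φ is false.
  s4 (successors {s0, s1, s2, s3, s4}): φ is true.
For instance, at s1:
  At s1: []r | s is false, so ~([]r | s) is true.
    At s1: []r is false, s is false, so []r | s is false.
      At s1: []r requires r at every successor {s0, s1, s2}.
        r fails at s1, so []r is false at s1.
Satisfying worlds: {s1, s2, s4}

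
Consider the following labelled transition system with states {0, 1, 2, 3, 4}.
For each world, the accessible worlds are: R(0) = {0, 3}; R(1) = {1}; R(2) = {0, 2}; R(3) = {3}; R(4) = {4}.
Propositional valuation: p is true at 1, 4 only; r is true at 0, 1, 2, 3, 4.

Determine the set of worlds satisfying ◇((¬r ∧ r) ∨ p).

Let φ = ◇((¬r ∧ r) ∨ p). Evaluate φ at each world:
  0 (successors {0, 3}): φ is false.
  1 (successors {1}): φ is true.
  2 (successors {0, 2}): φ is false.
  3 (successors {3}): φ is false.
  4 (successors {4}): φ is true.
For instance, at 0:
  At 0: ◇((¬r ∧ r) ∨ p) requires (¬r ∧ r) ∨ p at some successor in {0, 3}.
    At 0: (¬r ∧ r) ∨ p is false.
    At 3: (¬r ∧ r) ∨ p is false.
  So ◇((¬r ∧ r) ∨ p) is false at 0.
Satisfying worlds: {1, 4}

1, 4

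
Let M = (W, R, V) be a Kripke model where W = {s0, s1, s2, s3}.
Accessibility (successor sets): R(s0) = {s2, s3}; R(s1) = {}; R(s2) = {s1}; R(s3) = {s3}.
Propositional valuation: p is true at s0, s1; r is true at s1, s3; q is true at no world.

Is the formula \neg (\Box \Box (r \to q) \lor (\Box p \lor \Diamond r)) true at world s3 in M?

No

At s3: \Box \Box (r \to q) \lor (\Box p \lor \Diamond r) is true, so \neg (\Box \Box (r \to q) \lor (\Box p \lor \Diamond r)) is false.
  At s3: \Box \Box (r \to q) is false, \Box p \lor \Diamond r is true, so \Box \Box (r \to q) \lor (\Box p \lor \Diamond r) is true.
    At s3: \Box \Box (r \to q) requires \Box (r \to q) at every successor {s3}.
      \Box (r \to q) fails at s3, so \Box \Box (r \to q) is false at s3.
    At s3: \Box p is false, \Diamond r is true, so \Box p \lor \Diamond r is true.
      At s3: \Box p requires p at every successor {s3}.
        p fails at s3, so \Box p is false at s3.
      At s3: \Diamond r requires r at some successor in {s3}.
        r holds at s3, so \Diamond r is true at s3.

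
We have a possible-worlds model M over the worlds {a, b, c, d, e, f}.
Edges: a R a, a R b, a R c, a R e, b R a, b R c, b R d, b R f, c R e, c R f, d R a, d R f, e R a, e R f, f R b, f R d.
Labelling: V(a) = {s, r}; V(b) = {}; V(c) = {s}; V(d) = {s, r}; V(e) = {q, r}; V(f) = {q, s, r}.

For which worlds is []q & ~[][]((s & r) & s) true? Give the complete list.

Recall that []ψ holds at a world iff ψ holds at every accessible world, and <>ψ holds iff ψ holds at some accessible world.
Let φ = []q & ~[][]((s & r) & s). Evaluate φ at each world:
  a (successors {a, b, c, e}): φ is false.
  b (successors {a, c, d, f}): φ is false.
  c (successors {e, f}): φ is true.
  d (successors {a, f}): φ is false.
  e (successors {a, f}): φ is false.
  f (successors {b, d}): φ is false.
For instance, at e:
  At e: []q is false, ~[][]((s & r) & s) is true, so []q & ~[][]((s & r) & s) is false.
    At e: []q requires q at every successor {a, f}.
      q fails at a, so []q is false at e.
    At e: [][]((s & r) & s) is false, so ~[][]((s & r) & s) is true.
      At e: [][]((s & r) & s) requires []((s & r) & s) at every successor {a, f}.
        []((s & r) & s) fails at a, so [][]((s & r) & s) is false at e.
Satisfying worlds: {c}

c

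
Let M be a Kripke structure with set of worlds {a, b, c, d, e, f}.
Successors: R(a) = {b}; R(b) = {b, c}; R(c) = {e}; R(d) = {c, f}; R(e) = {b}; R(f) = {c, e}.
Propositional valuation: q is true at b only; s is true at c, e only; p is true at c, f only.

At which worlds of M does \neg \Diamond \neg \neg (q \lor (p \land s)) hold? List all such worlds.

c

Let φ = \neg \Diamond \neg \neg (q \lor (p \land s)). Evaluate φ at each world:
  a (successors {b}): φ is false.
  b (successors {b, c}): φ is false.
  c (successors {e}): φ is true.
  d (successors {c, f}): φ is false.
  e (successors {b}): φ is false.
  f (successors {c, e}): φ is false.
For instance, at d:
  At d: \Diamond \neg \neg (q \lor (p \land s)) is true, so \neg \Diamond \neg \neg (q \lor (p \land s)) is false.
    At d: \Diamond \neg \neg (q \lor (p \land s)) requires \neg \neg (q \lor (p \land s)) at some successor in {c, f}.
      \neg \neg (q \lor (p \land s)) holds at c, so \Diamond \neg \neg (q \lor (p \land s)) is true at d.
Satisfying worlds: {c}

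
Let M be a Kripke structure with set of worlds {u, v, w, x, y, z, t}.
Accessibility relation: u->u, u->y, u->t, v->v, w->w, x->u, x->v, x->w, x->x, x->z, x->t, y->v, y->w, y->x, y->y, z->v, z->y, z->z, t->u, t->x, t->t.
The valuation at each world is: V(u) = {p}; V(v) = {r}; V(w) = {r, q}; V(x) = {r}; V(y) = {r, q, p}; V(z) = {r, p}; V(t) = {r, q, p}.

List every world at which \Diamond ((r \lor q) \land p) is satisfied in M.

u, x, y, z, t

Let φ = \Diamond ((r \lor q) \land p). Evaluate φ at each world:
  u (successors {u, y, t}): φ is true.
  v (successors {v}): φ is false.
  w (successors {w}): φ is false.
  x (successors {u, v, w, x, z, t}): φ is true.
  y (successors {v, w, x, y}): φ is true.
  z (successors {v, y, z}): φ is true.
  t (successors {u, x, t}): φ is true.
For instance, at u:
  At u: \Diamond ((r \lor q) \land p) requires (r \lor q) \land p at some successor in {u, y, t}.
    (r \lor q) \land p holds at y, so \Diamond ((r \lor q) \land p) is true at u.
Satisfying worlds: {u, x, y, z, t}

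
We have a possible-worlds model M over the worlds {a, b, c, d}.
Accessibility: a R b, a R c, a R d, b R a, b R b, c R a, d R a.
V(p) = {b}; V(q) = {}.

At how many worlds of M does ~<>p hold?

Let φ = ~<>p. Evaluate φ at each world:
  a (successors {b, c, d}): φ is false.
  b (successors {a, b}): φ is false.
  c (successors {a}): φ is true.
  d (successors {a}): φ is true.
For instance, at d:
  At d: <>p is false, so ~<>p is true.
    At d: <>p requires p at some successor in {a}.
      At a: p is false.
    So <>p is false at d.
Satisfying worlds: {c, d}

2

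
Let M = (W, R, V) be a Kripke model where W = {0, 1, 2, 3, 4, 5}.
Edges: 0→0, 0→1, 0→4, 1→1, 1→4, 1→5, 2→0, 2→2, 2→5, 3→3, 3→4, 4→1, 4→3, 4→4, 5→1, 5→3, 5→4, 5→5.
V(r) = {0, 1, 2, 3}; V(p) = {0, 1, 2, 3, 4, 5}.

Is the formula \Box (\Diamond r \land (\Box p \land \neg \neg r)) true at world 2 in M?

At 2: \Box (\Diamond r \land (\Box p \land \neg \neg r)) requires \Diamond r \land (\Box p \land \neg \neg r) at every successor {0, 2, 5}.
  \Diamond r \land (\Box p \land \neg \neg r) fails at 5, so \Box (\Diamond r \land (\Box p \land \neg \neg r)) is false at 2.
    At 5: \Diamond r is true, \Box p \land \neg \neg r is false, so \Diamond r \land (\Box p \land \neg \neg r) is false.
      At 5: \Diamond r requires r at some successor in {1, 3, 4, 5}.
        r holds at 1, so \Diamond r is true at 5.
      At 5: \Box p is true, \neg \neg r is false, so \Box p \land \neg \neg r is false.

No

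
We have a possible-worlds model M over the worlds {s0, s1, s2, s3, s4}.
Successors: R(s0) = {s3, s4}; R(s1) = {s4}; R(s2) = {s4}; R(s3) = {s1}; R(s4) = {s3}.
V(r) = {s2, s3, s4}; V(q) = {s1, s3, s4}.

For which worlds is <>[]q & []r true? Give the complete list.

Recall that []ψ holds at a world iff ψ holds at every accessible world, and <>ψ holds iff ψ holds at some accessible world.
Let φ = <>[]q & []r. Evaluate φ at each world:
  s0 (successors {s3, s4}): φ is true.
  s1 (successors {s4}): φ is true.
  s2 (successors {s4}): φ is true.
  s3 (successors {s1}): φ is false.
  s4 (successors {s3}): φ is true.
For instance, at s3:
  At s3: <>[]q is true, []r is false, so <>[]q & []r is false.
    At s3: <>[]q requires []q at some successor in {s1}.
      []q holds at s1, so <>[]q is true at s3.
    At s3: []r requires r at every successor {s1}.
      r fails at s1, so []r is false at s3.
Satisfying worlds: {s0, s1, s2, s4}

s0, s1, s2, s4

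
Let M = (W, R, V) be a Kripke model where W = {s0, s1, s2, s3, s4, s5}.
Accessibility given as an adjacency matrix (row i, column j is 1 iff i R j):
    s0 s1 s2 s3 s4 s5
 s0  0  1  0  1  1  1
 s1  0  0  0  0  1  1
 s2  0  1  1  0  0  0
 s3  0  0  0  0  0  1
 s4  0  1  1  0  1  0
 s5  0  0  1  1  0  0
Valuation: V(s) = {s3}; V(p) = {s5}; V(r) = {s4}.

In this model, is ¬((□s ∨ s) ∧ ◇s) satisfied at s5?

At s5: (□s ∨ s) ∧ ◇s is false, so ¬((□s ∨ s) ∧ ◇s) is true.
  At s5: □s ∨ s is false, ◇s is true, so (□s ∨ s) ∧ ◇s is false.
    At s5: □s is false, s is false, so □s ∨ s is false.
      At s5: □s requires s at every successor {s2, s3}.
        s fails at s2, so □s is false at s5.
    At s5: ◇s requires s at some successor in {s2, s3}.
      s holds at s3, so ◇s is true at s5.

Yes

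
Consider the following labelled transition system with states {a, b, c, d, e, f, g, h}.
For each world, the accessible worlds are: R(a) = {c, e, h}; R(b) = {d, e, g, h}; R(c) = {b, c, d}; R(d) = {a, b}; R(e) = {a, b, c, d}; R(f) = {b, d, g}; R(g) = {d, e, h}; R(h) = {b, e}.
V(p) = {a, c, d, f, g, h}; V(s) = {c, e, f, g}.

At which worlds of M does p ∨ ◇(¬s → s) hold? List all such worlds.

Let φ = p ∨ ◇(¬s → s). Evaluate φ at each world:
  a (successors {c, e, h}): φ is true.
  b (successors {d, e, g, h}): φ is true.
  c (successors {b, c, d}): φ is true.
  d (successors {a, b}): φ is true.
  e (successors {a, b, c, d}): φ is true.
  f (successors {b, d, g}): φ is true.
  g (successors {d, e, h}): φ is true.
  h (successors {b, e}): φ is true.
For instance, at c:
  At c: p is true, ◇(¬s → s) is true, so p ∨ ◇(¬s → s) is true.
    At c: ◇(¬s → s) requires ¬s → s at some successor in {b, c, d}.
      ¬s → s holds at c, so ◇(¬s → s) is true at c.
Satisfying worlds: {a, b, c, d, e, f, g, h}

a, b, c, d, e, f, g, h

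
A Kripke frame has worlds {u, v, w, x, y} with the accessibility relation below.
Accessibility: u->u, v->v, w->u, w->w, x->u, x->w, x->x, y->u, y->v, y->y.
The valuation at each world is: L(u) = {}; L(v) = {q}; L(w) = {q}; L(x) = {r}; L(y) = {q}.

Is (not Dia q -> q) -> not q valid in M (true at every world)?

Recall that Dia ψ holds at a world iff ψ holds at some accessible world.
Let φ = (not Dia q -> q) -> not q. Evaluate φ at each world:
  u (successors {u}): φ is true.
  v (successors {v}): φ is false.
  w (successors {u, w}): φ is false.
  x (successors {u, w, x}): φ is true.
  y (successors {u, v, y}): φ is false.
Detail at v (counterexample):
  At v: not Dia q -> q is true, not q is false, so (not Dia q -> q) -> not q is false.
    At v: not Dia q is false, q is true, so not Dia q -> q is true.
      At v: Dia q is true, so not Dia q is false.

No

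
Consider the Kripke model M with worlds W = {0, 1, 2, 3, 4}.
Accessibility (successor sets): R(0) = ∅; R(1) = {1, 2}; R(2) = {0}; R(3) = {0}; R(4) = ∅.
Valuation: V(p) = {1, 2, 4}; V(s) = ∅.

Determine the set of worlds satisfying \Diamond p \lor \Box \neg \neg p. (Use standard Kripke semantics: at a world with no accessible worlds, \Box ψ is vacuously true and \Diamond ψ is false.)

Recall that \Box ψ holds at a world iff ψ holds at every accessible world, and \Diamond ψ holds iff ψ holds at some accessible world.
Let φ = \Diamond p \lor \Box \neg \neg p. Evaluate φ at each world:
  0 (successors ∅): φ is true.
  1 (successors {1, 2}): φ is true.
  2 (successors {0}): φ is false.
  3 (successors {0}): φ is false.
  4 (successors ∅): φ is true.
For instance, at 2:
  At 2: \Diamond p is false, \Box \neg \neg p is false, so \Diamond p \lor \Box \neg \neg p is false.
    At 2: \Diamond p requires p at some successor in {0}.
      At 0: p is false.
    So \Diamond p is false at 2.
    At 2: \Box \neg \neg p requires \neg \neg p at every successor {0}.
      \neg \neg p fails at 0, so \Box \neg \neg p is false at 2.
Satisfying worlds: {0, 1, 4}

0, 1, 4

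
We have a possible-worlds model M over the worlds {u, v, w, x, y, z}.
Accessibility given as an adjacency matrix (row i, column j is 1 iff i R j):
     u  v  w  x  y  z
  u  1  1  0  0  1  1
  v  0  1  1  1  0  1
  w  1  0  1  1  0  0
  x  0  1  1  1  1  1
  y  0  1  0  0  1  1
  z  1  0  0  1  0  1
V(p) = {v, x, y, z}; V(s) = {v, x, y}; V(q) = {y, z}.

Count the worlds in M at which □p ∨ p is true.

Recall that □ψ holds at a world iff ψ holds at every accessible world, and ◇ψ holds iff ψ holds at some accessible world.
Let φ = □p ∨ p. Evaluate φ at each world:
  u (successors {u, v, y, z}): φ is false.
  v (successors {v, w, x, z}): φ is true.
  w (successors {u, w, x}): φ is false.
  x (successors {v, w, x, y, z}): φ is true.
  y (successors {v, y, z}): φ is true.
  z (successors {u, x, z}): φ is true.
For instance, at y:
  At y: □p is true, p is true, so □p ∨ p is true.
    At y: □p requires p at every successor {v, y, z}.
      At v: p is true.
      At y: p is true.
      At z: p is true.
    So □p is true at y.
Satisfying worlds: {v, x, y, z}

4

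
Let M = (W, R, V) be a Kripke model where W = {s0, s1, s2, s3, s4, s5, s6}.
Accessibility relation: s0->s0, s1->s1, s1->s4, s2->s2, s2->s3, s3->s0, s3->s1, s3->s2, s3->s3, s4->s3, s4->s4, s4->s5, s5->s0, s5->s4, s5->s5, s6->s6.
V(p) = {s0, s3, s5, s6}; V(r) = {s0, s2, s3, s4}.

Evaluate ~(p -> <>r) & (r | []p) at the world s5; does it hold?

At s5: ~(p -> <>r) is false, r | []p is false, so ~(p -> <>r) & (r | []p) is false.
  At s5: p -> <>r is true, so ~(p -> <>r) is false.
    At s5: p is true, <>r is true, so p -> <>r is true.
      At s5: <>r requires r at some successor in {s0, s4, s5}.
        r holds at s0, so <>r is true at s5.
  At s5: r is false, []p is false, so r | []p is false.
    At s5: []p requires p at every successor {s0, s4, s5}.
      p fails at s4, so []p is false at s5.

No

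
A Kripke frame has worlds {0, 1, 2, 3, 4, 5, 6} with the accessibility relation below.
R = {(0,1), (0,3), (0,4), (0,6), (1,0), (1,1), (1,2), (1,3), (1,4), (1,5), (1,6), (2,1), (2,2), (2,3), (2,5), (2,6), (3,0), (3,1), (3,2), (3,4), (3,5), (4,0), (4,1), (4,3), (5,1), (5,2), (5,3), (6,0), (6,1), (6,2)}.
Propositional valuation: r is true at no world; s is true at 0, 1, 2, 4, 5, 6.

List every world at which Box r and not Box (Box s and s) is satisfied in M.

none

Let φ = Box r and not Box (Box s and s). Evaluate φ at each world:
  0 (successors {1, 3, 4, 6}): φ is false.
  1 (successors {0, 1, 2, 3, 4, 5, 6}): φ is false.
  2 (successors {1, 2, 3, 5, 6}): φ is false.
  3 (successors {0, 1, 2, 4, 5}): φ is false.
  4 (successors {0, 1, 3}): φ is false.
  5 (successors {1, 2, 3}): φ is false.
  6 (successors {0, 1, 2}): φ is false.
For instance, at 6:
  At 6: Box r is false, not Box (Box s and s) is true, so Box r and not Box (Box s and s) is false.
    At 6: Box r requires r at every successor {0, 1, 2}.
      r fails at 0, so Box r is false at 6.
    At 6: Box (Box s and s) is false, so not Box (Box s and s) is true.
      At 6: Box (Box s and s) requires Box s and s at every successor {0, 1, 2}.
        Box s and s fails at 0, so Box (Box s and s) is false at 6.
Satisfying worlds: none.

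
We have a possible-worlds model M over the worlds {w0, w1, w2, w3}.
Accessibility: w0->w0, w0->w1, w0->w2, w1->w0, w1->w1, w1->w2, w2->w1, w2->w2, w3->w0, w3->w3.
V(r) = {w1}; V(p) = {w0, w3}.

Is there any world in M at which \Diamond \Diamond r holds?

Yes

Let φ = \Diamond \Diamond r. Evaluate φ at each world:
  w0 (successors {w0, w1, w2}): φ is true.
  w1 (successors {w0, w1, w2}): φ is true.
  w2 (successors {w1, w2}): φ is true.
  w3 (successors {w0, w3}): φ is true.
Detail at w0 (witness):
  At w0: \Diamond \Diamond r requires \Diamond r at some successor in {w0, w1, w2}.
    \Diamond r holds at w0, so \Diamond \Diamond r is true at w0.
      At w0: \Diamond r requires r at some successor in {w0, w1, w2}.
        r holds at w1, so \Diamond r is true at w0.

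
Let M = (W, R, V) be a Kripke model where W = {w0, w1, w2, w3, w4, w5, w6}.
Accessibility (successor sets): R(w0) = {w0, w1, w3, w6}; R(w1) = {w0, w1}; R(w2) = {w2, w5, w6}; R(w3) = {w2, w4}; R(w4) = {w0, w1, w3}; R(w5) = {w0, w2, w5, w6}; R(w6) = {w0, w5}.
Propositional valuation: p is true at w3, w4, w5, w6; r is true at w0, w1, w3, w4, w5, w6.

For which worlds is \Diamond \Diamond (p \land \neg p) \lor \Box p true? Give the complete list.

Recall that \Box ψ holds at a world iff ψ holds at every accessible world, and \Diamond ψ holds iff ψ holds at some accessible world.
Let φ = \Diamond \Diamond (p \land \neg p) \lor \Box p. Evaluate φ at each world:
  w0 (successors {w0, w1, w3, w6}): φ is false.
  w1 (successors {w0, w1}): φ is false.
  w2 (successors {w2, w5, w6}): φ is false.
  w3 (successors {w2, w4}): φ is false.
  w4 (successors {w0, w1, w3}): φ is false.
  w5 (successors {w0, w2, w5, w6}): φ is false.
  w6 (successors {w0, w5}): φ is false.
For instance, at w6:
  At w6: \Diamond \Diamond (p \land \neg p) is false, \Box p is false, so \Diamond \Diamond (p \land \neg p) \lor \Box p is false.
    At w6: \Diamond \Diamond (p \land \neg p) requires \Diamond (p \land \neg p) at some successor in {w0, w5}.
      At w0: \Diamond (p \land \neg p) is false.
      At w5: \Diamond (p \land \neg p) is false.
    So \Diamond \Diamond (p \land \neg p) is false at w6.
    At w6: \Box p requires p at every successor {w0, w5}.
      p fails at w0, so \Box p is false at w6.
Satisfying worlds: none.

none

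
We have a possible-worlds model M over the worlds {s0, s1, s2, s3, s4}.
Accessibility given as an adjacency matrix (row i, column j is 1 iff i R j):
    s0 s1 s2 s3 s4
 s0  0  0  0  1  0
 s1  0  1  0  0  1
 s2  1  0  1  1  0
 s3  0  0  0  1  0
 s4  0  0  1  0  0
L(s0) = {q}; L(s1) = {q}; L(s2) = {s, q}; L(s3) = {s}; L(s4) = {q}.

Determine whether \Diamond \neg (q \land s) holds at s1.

At s1: \Diamond \neg (q \land s) requires \neg (q \land s) at some successor in {s1, s4}.
  \neg (q \land s) holds at s1, so \Diamond \neg (q \land s) is true at s1.

Yes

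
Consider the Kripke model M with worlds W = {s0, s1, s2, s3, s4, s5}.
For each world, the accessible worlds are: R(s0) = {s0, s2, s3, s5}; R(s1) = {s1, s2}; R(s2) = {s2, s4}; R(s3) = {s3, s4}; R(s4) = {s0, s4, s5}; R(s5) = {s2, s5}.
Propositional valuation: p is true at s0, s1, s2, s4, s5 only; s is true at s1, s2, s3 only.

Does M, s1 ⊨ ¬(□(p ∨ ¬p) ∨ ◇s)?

At s1: □(p ∨ ¬p) ∨ ◇s is true, so ¬(□(p ∨ ¬p) ∨ ◇s) is false.
  At s1: □(p ∨ ¬p) is true, ◇s is true, so □(p ∨ ¬p) ∨ ◇s is true.
    At s1: □(p ∨ ¬p) requires p ∨ ¬p at every successor {s1, s2}.
      At s1: p ∨ ¬p is true.
      At s2: p ∨ ¬p is true.
    So □(p ∨ ¬p) is true at s1.
    At s1: ◇s requires s at some successor in {s1, s2}.
      s holds at s1, so ◇s is true at s1.

No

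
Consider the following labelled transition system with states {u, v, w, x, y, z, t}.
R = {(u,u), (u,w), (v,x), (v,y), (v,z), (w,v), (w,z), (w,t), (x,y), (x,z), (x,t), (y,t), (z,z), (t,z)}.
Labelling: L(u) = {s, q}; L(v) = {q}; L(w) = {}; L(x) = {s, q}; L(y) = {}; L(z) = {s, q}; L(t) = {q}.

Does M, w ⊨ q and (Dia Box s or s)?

No

Recall that Box ψ holds at a world iff ψ holds at every accessible world, and Dia ψ holds iff ψ holds at some accessible world.
At w: q is false, Dia Box s or s is true, so q and (Dia Box s or s) is false.
  At w: Dia Box s is true, s is false, so Dia Box s or s is true.
    At w: Dia Box s requires Box s at some successor in {v, z, t}.
      Box s holds at z, so Dia Box s is true at w.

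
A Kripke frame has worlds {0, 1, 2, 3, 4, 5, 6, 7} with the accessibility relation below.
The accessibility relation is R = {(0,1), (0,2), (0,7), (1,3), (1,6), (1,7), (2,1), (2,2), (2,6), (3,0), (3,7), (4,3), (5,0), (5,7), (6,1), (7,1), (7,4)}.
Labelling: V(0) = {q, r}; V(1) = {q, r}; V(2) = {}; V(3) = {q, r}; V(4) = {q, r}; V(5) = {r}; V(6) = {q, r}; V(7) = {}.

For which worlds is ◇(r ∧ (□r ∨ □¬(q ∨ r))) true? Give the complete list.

Recall that □ψ holds at a world iff ψ holds at every accessible world, and ◇ψ holds iff ψ holds at some accessible world.
Let φ = ◇(r ∧ (□r ∨ □¬(q ∨ r))). Evaluate φ at each world:
  0 (successors {1, 2, 7}): φ is false.
  1 (successors {3, 6, 7}): φ is true.
  2 (successors {1, 2, 6}): φ is true.
  3 (successors {0, 7}): φ is false.
  4 (successors {3}): φ is false.
  5 (successors {0, 7}): φ is false.
  6 (successors {1}): φ is false.
  7 (successors {1, 4}): φ is true.
For instance, at 6:
  At 6: ◇(r ∧ (□r ∨ □¬(q ∨ r))) requires r ∧ (□r ∨ □¬(q ∨ r)) at some successor in {1}.
    At 1: r ∧ (□r ∨ □¬(q ∨ r)) is false.
  So ◇(r ∧ (□r ∨ □¬(q ∨ r))) is false at 6.
Satisfying worlds: {1, 2, 7}

1, 2, 7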